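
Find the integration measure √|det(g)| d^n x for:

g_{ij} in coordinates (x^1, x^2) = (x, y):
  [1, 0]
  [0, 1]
det(g) = 1
√|det(g)| = 1
Volume element: dV = 1 dx dy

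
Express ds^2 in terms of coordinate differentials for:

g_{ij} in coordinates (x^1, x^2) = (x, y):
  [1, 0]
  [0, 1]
ds^2 = g_{ij} dx^i dx^j; only the non-zero components contribute.
ds^2 = dx^2 + dy^2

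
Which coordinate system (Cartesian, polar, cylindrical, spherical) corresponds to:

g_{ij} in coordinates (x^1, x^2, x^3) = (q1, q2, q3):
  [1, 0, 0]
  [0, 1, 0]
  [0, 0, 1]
All components are constant and the metric is the identity, i.e. orthonormal rectilinear coordinates.
Cartesian (3D) coordinates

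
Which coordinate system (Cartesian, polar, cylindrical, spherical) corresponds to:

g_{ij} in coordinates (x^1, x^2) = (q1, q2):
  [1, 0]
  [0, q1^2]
The line element ds^2 = dq1^2 + q1^2 dq2^2 is dr^2 + r^2 dθ^2 with q1 = r, q2 = θ.
polar coordinates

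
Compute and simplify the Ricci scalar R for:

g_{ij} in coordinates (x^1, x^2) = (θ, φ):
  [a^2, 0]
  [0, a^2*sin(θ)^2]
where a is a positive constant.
Non-zero Christoffel symbols (Γ^k_{ij} = Γ^k_{ji}):
Γ^θ_{φ φ} = -sin(2*θ)/2
Γ^φ_{θ φ} = 1/tan(θ)
Ricci tensor (R_{ij} = R^k_{ikj}): R_{θθ} = 1, R_{θφ} = 0, R_{φφ} = sin(θ)^2
Inverse metric: g^{θθ} = 1/a^2, g^{φφ} = 1/(a^2*sin(θ)^2)
R = g^{ij} R_{ij} = (1/a^2)(1) + (1/(a^2*sin(θ)^2))(sin(θ)^2) = 2/a^2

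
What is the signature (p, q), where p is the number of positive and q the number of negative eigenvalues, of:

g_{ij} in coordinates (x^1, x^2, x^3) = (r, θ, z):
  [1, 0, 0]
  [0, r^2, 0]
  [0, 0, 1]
The metric is diagonal, so its eigenvalues are the diagonal entries: 1, r^2, 1 (at a generic point, where coordinate-dependent entries are positive).
3 positive, 0 negative.
(3, 0) - Riemannian (positive definite)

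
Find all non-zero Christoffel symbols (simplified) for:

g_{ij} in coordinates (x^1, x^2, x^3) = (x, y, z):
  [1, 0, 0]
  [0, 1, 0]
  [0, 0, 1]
Using Γ^k_{ij} = (1/2) g^{km} (∂_i g_{mj} + ∂_j g_{mi} - ∂_m g_{ij}); the metric is diagonal, so only the m = k term contributes.
Every metric component is constant, so all ∂_m g_{ij} = 0 and every Christoffel symbol vanishes.
All Christoffel symbols are zero.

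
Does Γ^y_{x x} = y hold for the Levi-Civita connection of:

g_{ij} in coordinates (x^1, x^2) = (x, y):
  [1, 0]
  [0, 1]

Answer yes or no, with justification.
Γ^y_{x x} = (1/2) g^{yy} (∂_x g_{yx} + ∂_x g_{yx} - ∂_y g_{xx}) = (1/2)(1)((0) + (0) - (0)) = 0
This differs from the proposed value y.
No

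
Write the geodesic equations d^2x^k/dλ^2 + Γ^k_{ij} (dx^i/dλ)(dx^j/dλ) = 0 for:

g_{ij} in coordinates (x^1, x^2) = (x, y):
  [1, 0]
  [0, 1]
Geodesic equation: d^2x^k/dλ^2 + Γ^k_{ij} (dx^i/dλ)(dx^j/dλ) = 0.
All Christoffel symbols vanish, so the geodesics are straight lines:
d^2x/dλ^2 = 0
d^2y/dλ^2 = 0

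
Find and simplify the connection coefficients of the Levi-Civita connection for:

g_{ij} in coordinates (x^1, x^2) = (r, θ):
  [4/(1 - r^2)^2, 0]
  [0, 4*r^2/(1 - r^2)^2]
Using Γ^k_{ij} = (1/2) g^{km} (∂_i g_{mj} + ∂_j g_{mi} - ∂_m g_{ij}); the metric is diagonal, so only the m = k term contributes.
Non-zero symbols (using the symmetry Γ^k_{ij} = Γ^k_{ji}):
Γ^r_{r r} = (1/2) g^{rr} (∂_r g_{rr} + ∂_r g_{rr} - ∂_r g_{rr}) = (1/2)((1 - r^2)^2/4)((16*r/(1 - r^2)^3) + (16*r/(1 - r^2)^3) - (16*r/(1 - r^2)^3)) = 2*r/(1 - r^2)
Γ^r_{θ θ} = (1/2) g^{rr} (∂_θ g_{rθ} + ∂_θ g_{rθ} - ∂_r g_{θθ}) = (1/2)((1 - r^2)^2/4)((0) + (0) - (-8*(r^3 + r)/(r^2 - 1)^3)) = (r^3 + r)/(r^2 - 1)
Γ^θ_{r θ} = (1/2) g^{θθ} (∂_r g_{θθ} + ∂_θ g_{θr} - ∂_θ g_{rθ}) = (1/2)((1 - r^2)^2/(4*r^2))((-8*(r^3 + r)/(r^2 - 1)^3) + (0) - (0)) = (-r^2 - 1)/(r^3 - r)
All other Christoffel symbols are zero.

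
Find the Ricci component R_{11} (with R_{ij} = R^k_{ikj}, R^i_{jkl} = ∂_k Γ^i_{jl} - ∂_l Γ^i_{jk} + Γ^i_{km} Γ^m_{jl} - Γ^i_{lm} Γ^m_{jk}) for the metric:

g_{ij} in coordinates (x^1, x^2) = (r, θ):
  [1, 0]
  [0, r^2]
Non-zero Christoffel symbols (Γ^k_{ij} = Γ^k_{ji}):
Γ^r_{θ θ} = -r
Γ^θ_{r θ} = 1/r
R^r_{r r r} = 0 (a repeated index in an antisymmetric pair)
R^θ_{r θ r} = ∂_θ Γ^θ_{r r} - ∂_r Γ^θ_{r θ} + Γ^θ_{θ m} Γ^m_{r r} - Γ^θ_{r m} Γ^m_{r θ}
  = (0) - (-1/r^2) + (0) - (1/r^2) = 0
R_{rr} = R^r_{r r r} + R^θ_{r θ r} = (0) + (0) = 0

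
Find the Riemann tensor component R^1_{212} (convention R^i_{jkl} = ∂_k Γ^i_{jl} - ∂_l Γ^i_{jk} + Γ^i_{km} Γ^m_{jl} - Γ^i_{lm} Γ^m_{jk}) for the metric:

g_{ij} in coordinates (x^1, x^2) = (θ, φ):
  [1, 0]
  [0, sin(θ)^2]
Non-zero Christoffel symbols (Γ^k_{ij} = Γ^k_{ji}):
Γ^θ_{φ φ} = -sin(2*θ)/2
Γ^φ_{θ φ} = 1/tan(θ)
R^θ_{φ θ φ} = ∂_θ Γ^θ_{φ φ} - ∂_φ Γ^θ_{φ θ} + Γ^θ_{θ m} Γ^m_{φ φ} - Γ^θ_{φ m} Γ^m_{φ θ}
  = (-cos(2*θ)) - (0) + (0) - (-cos(θ)^2) = sin(θ)^2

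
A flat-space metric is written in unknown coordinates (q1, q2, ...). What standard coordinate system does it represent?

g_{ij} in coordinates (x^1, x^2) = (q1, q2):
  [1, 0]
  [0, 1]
All components are constant and the metric is the identity, i.e. orthonormal rectilinear coordinates.
Cartesian (2D) coordinates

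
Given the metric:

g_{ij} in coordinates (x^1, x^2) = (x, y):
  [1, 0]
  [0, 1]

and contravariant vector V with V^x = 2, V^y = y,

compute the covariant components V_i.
V_i = g_{ij} V^j:
V_x = (1)(2) + (0)(y) = 2
V_y = (0)(2) + (1)(y) = y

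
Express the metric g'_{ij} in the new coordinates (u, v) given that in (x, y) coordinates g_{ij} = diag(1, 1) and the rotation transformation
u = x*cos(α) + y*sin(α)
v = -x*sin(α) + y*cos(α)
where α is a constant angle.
Invert the transformation: x = u*cos(α) - v*sin(α), y = u*sin(α) + v*cos(α)
g'_{ij} = (∂x^k/∂x'^i)(∂x^l/∂x'^j) g_{kl}; with g_{kl} = δ_{kl} this is Σ_k (∂x^k/∂x'^i)(∂x^k/∂x'^j).
Jacobian: ∂x/∂u = cos(α), ∂x/∂v = -sin(α), ∂y/∂u = sin(α), ∂y/∂v = cos(α)
g'_{uu} = (cos(α))(cos(α)) + (sin(α))(sin(α)) = 1
g'_{uv} = (cos(α))(-sin(α)) + (sin(α))(cos(α)) = 0
g'_{vv} = (-sin(α))(-sin(α)) + (cos(α))(cos(α)) = 1
g'_{ij} = diag(1, 1)
The Euclidean metric is invariant under rotations.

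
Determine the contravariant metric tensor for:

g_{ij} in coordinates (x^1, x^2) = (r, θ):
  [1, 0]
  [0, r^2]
The metric is diagonal, so g^{ij} is diagonal with entries 1/g_{ii}: diag(1, 1/(r^2)).
g^{ij}:
  [1, 0]
  [0, 1/r^2]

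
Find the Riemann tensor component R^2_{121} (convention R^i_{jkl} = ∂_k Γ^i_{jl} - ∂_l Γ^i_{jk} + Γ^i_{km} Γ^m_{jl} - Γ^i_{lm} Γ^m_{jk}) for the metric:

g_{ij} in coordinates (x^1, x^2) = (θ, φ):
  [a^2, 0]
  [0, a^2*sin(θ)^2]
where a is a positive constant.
Non-zero Christoffel symbols (Γ^k_{ij} = Γ^k_{ji}):
Γ^θ_{φ φ} = -sin(2*θ)/2
Γ^φ_{θ φ} = 1/tan(θ)
R^φ_{θ φ θ} = ∂_φ Γ^φ_{θ θ} - ∂_θ Γ^φ_{θ φ} + Γ^φ_{φ m} Γ^m_{θ θ} - Γ^φ_{θ m} Γ^m_{θ φ}
  = (0) - (-1/sin(θ)^2) + (0) - (1/tan(θ)^2) = 1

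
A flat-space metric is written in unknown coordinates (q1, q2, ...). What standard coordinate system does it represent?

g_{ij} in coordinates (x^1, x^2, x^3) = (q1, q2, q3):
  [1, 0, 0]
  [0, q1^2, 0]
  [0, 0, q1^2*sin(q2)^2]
The line element ds^2 = dq1^2 + q1^2 dq2^2 + q1^2 sin(q2)^2 dq3^2 is dr^2 + r^2 dθ^2 + r^2 sin(θ)^2 dφ^2 with q1 = r, q2 = θ, q3 = φ.
spherical coordinates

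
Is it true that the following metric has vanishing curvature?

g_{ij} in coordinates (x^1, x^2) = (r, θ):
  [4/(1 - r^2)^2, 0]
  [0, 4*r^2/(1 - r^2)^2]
Non-zero Christoffel symbols:
Γ^r_{r r} = 2*r/(1 - r^2)
Γ^r_{θ θ} = (r^3 + r)/(r^2 - 1)
Γ^θ_{r θ} = (-r^2 - 1)/(r^3 - r)
Ricci tensor: R_{rr} = -4/(r^2 - 1)^2, R_{rθ} = 0, R_{θθ} = -4*r^2/(r^2 - 1)^2
The Ricci tensor is non-zero, so the Riemann tensor is non-zero: not flat.
No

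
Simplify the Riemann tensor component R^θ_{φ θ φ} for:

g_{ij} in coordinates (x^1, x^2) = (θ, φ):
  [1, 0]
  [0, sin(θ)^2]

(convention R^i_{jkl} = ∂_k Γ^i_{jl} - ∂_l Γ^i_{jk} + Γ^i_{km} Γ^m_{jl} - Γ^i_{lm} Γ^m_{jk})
Non-zero Christoffel symbols (Γ^k_{ij} = Γ^k_{ji}):
Γ^θ_{φ φ} = -sin(2*θ)/2
Γ^φ_{θ φ} = 1/tan(θ)
R^θ_{φ θ φ} = ∂_θ Γ^θ_{φ φ} - ∂_φ Γ^θ_{φ θ} + Γ^θ_{θ m} Γ^m_{φ φ} - Γ^θ_{φ m} Γ^m_{φ θ}
  = (-cos(2*θ)) - (0) + (0) - (-cos(θ)^2) = sin(θ)^2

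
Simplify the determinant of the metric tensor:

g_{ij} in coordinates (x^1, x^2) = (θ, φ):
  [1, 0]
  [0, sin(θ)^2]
For a 2×2 metric: det(g) = g_{11}·g_{22} - g_{12}·g_{21}
= (1)·(sin(θ)^2) - (0)·(0)
= sin(θ)^2 - 0
det(g) = sin(θ)^2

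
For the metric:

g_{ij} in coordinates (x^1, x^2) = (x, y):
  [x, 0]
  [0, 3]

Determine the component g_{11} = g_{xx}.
With x^1 = x, x^2 = y, g_{11} = g_{xx} is the row-1, column-1 entry of the matrix.
g_{11} = x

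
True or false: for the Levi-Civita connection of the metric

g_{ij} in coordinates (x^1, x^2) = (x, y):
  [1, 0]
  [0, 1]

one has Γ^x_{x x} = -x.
Γ^x_{x x} = (1/2) g^{xx} (∂_x g_{xx} + ∂_x g_{xx} - ∂_x g_{xx}) = (1/2)(1)((0) + (0) - (0)) = 0
This differs from the proposed value -x.
False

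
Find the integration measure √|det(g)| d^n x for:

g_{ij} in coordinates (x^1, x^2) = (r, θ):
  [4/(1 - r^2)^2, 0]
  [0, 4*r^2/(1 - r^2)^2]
det(g) = 16*r^2/(1 - r^2)^4
√|det(g)| = 4*r/(r^2 - 1)^2
Volume element: dV = 4*r/(r^2 - 1)^2 dr dθ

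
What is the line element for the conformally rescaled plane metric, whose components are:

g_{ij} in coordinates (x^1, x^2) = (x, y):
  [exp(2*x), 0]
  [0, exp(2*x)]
ds^2 = g_{ij} dx^i dx^j; only the non-zero components contribute.
ds^2 = exp(2*x) dx^2 + exp(2*x) dy^2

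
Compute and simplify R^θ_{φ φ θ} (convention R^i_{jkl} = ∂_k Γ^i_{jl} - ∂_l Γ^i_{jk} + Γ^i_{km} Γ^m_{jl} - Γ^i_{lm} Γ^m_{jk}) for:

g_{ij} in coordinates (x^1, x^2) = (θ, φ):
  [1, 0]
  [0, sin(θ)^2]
Non-zero Christoffel symbols (Γ^k_{ij} = Γ^k_{ji}):
Γ^θ_{φ φ} = -sin(2*θ)/2
Γ^φ_{θ φ} = 1/tan(θ)
R^θ_{φ φ θ} = ∂_φ Γ^θ_{φ θ} - ∂_θ Γ^θ_{φ φ} + Γ^θ_{φ m} Γ^m_{φ θ} - Γ^θ_{θ m} Γ^m_{φ φ}
  = (0) - (-cos(2*θ)) + (-cos(θ)^2) - (0) = -sin(θ)^2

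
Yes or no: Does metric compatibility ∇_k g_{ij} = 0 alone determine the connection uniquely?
One also needs vanishing torsion; metric compatibility plus torsion-freeness singles out the Levi-Civita connection.
No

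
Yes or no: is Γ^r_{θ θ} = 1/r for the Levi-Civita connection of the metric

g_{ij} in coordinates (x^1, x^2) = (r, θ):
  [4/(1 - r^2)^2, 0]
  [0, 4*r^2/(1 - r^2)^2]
Γ^r_{θ θ} = (1/2) g^{rr} (∂_θ g_{rθ} + ∂_θ g_{rθ} - ∂_r g_{θθ}) = (1/2)((1 - r^2)^2/4)((0) + (0) - (-8*(r^3 + r)/(r^2 - 1)^3)) = (r^3 + r)/(r^2 - 1)
This differs from the proposed value 1/r.
No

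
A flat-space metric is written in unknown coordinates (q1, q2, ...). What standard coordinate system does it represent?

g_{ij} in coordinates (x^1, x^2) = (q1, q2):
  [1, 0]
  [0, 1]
All components are constant and the metric is the identity, i.e. orthonormal rectilinear coordinates.
Cartesian (2D) coordinates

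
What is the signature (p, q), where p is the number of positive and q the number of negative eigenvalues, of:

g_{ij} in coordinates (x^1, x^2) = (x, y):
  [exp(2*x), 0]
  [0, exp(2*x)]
The metric is diagonal, so its eigenvalues are the diagonal entries: exp(2*x), exp(2*x) (at a generic point, where coordinate-dependent entries are positive).
2 positive, 0 negative.
(2, 0) - Riemannian (positive definite)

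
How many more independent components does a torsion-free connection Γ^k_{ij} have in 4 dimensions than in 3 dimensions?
Independent components in n dimensions: n × n(n+1)/2 = n^2(n+1)/2.
4D: 4 × 10 = 40
3D: 3 × 6 = 18
Difference = 40 - 18 = 22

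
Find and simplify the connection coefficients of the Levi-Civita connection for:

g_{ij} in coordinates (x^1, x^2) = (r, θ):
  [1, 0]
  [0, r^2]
Using Γ^k_{ij} = (1/2) g^{km} (∂_i g_{mj} + ∂_j g_{mi} - ∂_m g_{ij}); the metric is diagonal, so only the m = k term contributes.
Non-zero symbols (using the symmetry Γ^k_{ij} = Γ^k_{ji}):
Γ^r_{θ θ} = (1/2) g^{rr} (∂_θ g_{rθ} + ∂_θ g_{rθ} - ∂_r g_{θθ}) = (1/2)(1)((0) + (0) - (2*r)) = -r
Γ^θ_{r θ} = (1/2) g^{θθ} (∂_r g_{θθ} + ∂_θ g_{θr} - ∂_θ g_{rθ}) = (1/2)(1/r^2)((2*r) + (0) - (0)) = 1/r
All other Christoffel symbols are zero.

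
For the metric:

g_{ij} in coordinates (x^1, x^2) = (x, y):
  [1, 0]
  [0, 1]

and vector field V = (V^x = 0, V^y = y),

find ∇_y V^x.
All Christoffel symbols are zero.
∇_y V^x = ∂_y V^x + Γ^x_{y j} V^j
  = (0) + (0)(0) + (0)(y)
  = 0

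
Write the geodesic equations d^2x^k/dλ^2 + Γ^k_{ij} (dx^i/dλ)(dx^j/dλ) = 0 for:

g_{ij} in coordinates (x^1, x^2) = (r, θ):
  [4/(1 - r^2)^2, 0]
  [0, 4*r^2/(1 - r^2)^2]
Geodesic equation: d^2x^k/dλ^2 + Γ^k_{ij} (dx^i/dλ)(dx^j/dλ) = 0.
Non-zero Christoffel symbols:
Γ^r_{r r} = 2*r/(1 - r^2)
Γ^r_{θ θ} = (r^3 + r)/(r^2 - 1)
Γ^θ_{r θ} = (-r^2 - 1)/(r^3 - r)
Substituting (the symmetric pair Γ^k_{ij}, Γ^k_{ji} combines into a factor 2):
d^2r/dλ^2 + (2*r/(1 - r^2)) (dr/dλ)^2 + ((r^3 + r)/(r^2 - 1)) (dθ/dλ)^2 = 0
d^2θ/dλ^2 + ((-2*r^2 - 2)/(r^3 - r)) (dr/dλ)(dθ/dλ) = 0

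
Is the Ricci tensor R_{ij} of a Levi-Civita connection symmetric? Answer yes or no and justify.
R_{ij} = R^k_{ikj}; the pair symmetry R_{kilj} = R_{ljki} gives R_{ij} = R_{ji}.
Yes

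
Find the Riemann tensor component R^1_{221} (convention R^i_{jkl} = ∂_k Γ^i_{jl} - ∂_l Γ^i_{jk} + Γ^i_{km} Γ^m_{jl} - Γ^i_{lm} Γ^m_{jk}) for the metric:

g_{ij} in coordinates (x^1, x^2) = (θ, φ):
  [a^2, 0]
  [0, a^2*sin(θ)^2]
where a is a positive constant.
Non-zero Christoffel symbols (Γ^k_{ij} = Γ^k_{ji}):
Γ^θ_{φ φ} = -sin(2*θ)/2
Γ^φ_{θ φ} = 1/tan(θ)
R^θ_{φ φ θ} = ∂_φ Γ^θ_{φ θ} - ∂_θ Γ^θ_{φ φ} + Γ^θ_{φ m} Γ^m_{φ θ} - Γ^θ_{θ m} Γ^m_{φ φ}
  = (0) - (-cos(2*θ)) + (-cos(θ)^2) - (0) = -sin(θ)^2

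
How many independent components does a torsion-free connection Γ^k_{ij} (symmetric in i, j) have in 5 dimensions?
Γ^k_{ij} has n choices for the upper index and n(n+1)/2 independent symmetric lower index pairs.
Total = 5 × 5×6/2 = 5 × 15 = 75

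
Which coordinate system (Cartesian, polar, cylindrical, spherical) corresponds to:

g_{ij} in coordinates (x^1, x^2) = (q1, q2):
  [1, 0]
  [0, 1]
All components are constant and the metric is the identity, i.e. orthonormal rectilinear coordinates.
Cartesian (2D) coordinates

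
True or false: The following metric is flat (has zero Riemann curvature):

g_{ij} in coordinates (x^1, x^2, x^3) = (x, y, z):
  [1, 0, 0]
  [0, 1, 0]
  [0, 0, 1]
All metric components are constant, so every Christoffel symbol vanishes and R^i_{jkl} = 0.
True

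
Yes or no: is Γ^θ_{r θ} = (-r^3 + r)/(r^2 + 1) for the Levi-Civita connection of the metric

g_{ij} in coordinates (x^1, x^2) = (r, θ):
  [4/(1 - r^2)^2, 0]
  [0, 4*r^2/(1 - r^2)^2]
Γ^θ_{r θ} = (1/2) g^{θθ} (∂_r g_{θθ} + ∂_θ g_{θr} - ∂_θ g_{rθ}) = (1/2)((1 - r^2)^2/(4*r^2))((-8*(r^3 + r)/(r^2 - 1)^3) + (0) - (0)) = (-r^2 - 1)/(r^3 - r)
This differs from the proposed value (-r^3 + r)/(r^2 + 1).
No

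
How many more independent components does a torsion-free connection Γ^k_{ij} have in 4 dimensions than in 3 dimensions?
Independent components in n dimensions: n × n(n+1)/2 = n^2(n+1)/2.
4D: 4 × 10 = 40
3D: 3 × 6 = 18
Difference = 40 - 18 = 22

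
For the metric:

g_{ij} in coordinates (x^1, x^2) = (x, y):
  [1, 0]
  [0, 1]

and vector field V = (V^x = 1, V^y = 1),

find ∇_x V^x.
All Christoffel symbols are zero.
∇_x V^x = ∂_x V^x + Γ^x_{x j} V^j
  = (0) + (0)(1) + (0)(1)
  = 0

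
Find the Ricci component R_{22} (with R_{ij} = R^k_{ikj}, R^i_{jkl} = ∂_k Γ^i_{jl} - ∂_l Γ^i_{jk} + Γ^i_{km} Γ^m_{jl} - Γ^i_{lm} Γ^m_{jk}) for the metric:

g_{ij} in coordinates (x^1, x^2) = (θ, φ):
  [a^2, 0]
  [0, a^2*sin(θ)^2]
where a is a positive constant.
Non-zero Christoffel symbols (Γ^k_{ij} = Γ^k_{ji}):
Γ^θ_{φ φ} = -sin(2*θ)/2
Γ^φ_{θ φ} = 1/tan(θ)
R^θ_{φ θ φ} = ∂_θ Γ^θ_{φ φ} - ∂_φ Γ^θ_{φ θ} + Γ^θ_{θ m} Γ^m_{φ φ} - Γ^θ_{φ m} Γ^m_{φ θ}
  = (-cos(2*θ)) - (0) + (0) - (-cos(θ)^2) = sin(θ)^2
R^φ_{φ φ φ} = 0 (a repeated index in an antisymmetric pair)
R_{φφ} = R^θ_{φ θ φ} + R^φ_{φ φ φ} = (sin(θ)^2) + (0) = sin(θ)^2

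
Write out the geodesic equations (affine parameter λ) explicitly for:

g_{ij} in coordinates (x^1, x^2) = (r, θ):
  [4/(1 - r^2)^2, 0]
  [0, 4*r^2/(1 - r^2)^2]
Geodesic equation: d^2x^k/dλ^2 + Γ^k_{ij} (dx^i/dλ)(dx^j/dλ) = 0.
Non-zero Christoffel symbols:
Γ^r_{r r} = 2*r/(1 - r^2)
Γ^r_{θ θ} = (r^3 + r)/(r^2 - 1)
Γ^θ_{r θ} = (-r^2 - 1)/(r^3 - r)
Substituting (the symmetric pair Γ^k_{ij}, Γ^k_{ji} combines into a factor 2):
d^2r/dλ^2 + (2*r/(1 - r^2)) (dr/dλ)^2 + ((r^3 + r)/(r^2 - 1)) (dθ/dλ)^2 = 0
d^2θ/dλ^2 + ((-2*r^2 - 2)/(r^3 - r)) (dr/dλ)(dθ/dλ) = 0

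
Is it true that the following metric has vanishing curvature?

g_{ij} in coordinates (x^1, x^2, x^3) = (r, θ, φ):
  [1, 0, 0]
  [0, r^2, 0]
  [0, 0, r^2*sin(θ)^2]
Non-zero Christoffel symbols:
Γ^r_{θ θ} = -r
Γ^r_{φ φ} = -r*sin(θ)^2
Γ^θ_{r θ} = 1/r
Γ^θ_{φ φ} = -sin(2*θ)/2
Γ^φ_{r φ} = 1/r
Γ^φ_{θ φ} = 1/tan(θ)
Ricci tensor: R_{rr} = 0, R_{rθ} = 0, R_{rφ} = 0, R_{θθ} = 0, R_{θφ} = 0, R_{φφ} = 0
All R_{ij} vanish; in 3 dimensions the Riemann tensor is fully determined by the Ricci tensor, so R^i_{jkl} = 0: the metric is flat (curvilinear coordinates on flat space).
Yes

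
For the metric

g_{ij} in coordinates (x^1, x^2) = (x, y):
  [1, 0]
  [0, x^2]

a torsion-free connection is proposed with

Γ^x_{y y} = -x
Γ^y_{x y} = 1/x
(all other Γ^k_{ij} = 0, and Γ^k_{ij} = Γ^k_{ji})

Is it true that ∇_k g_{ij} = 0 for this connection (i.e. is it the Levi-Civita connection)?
Using ∇_k g_{ij} = ∂_k g_{ij} - Γ^m_{ki} g_{mj} - Γ^m_{kj} g_{im}:
e.g. ∇_x g_{yy} = (2*x) - (x) - (x) = 0
Every component ∇_k g_{ij} vanishes: the connection is metric compatible.
Yes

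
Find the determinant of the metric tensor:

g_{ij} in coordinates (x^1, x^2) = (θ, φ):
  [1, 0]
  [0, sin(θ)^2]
For a 2×2 metric: det(g) = g_{11}·g_{22} - g_{12}·g_{21}
= (1)·(sin(θ)^2) - (0)·(0)
= sin(θ)^2 - 0
det(g) = sin(θ)^2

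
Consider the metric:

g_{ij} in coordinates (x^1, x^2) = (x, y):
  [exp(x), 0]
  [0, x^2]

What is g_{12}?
With x^1 = x, x^2 = y, g_{12} = g_{xy} is the row-1, column-2 entry of the matrix.
g_{12} = 0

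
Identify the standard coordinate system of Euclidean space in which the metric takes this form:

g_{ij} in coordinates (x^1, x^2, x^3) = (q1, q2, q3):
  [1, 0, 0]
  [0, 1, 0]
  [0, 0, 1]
All components are constant and the metric is the identity, i.e. orthonormal rectilinear coordinates.
Cartesian (3D) coordinates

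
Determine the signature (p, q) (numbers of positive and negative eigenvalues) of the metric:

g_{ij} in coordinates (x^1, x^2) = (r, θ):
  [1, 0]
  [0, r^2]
The metric is diagonal, so its eigenvalues are the diagonal entries: 1, r^2 (at a generic point, where coordinate-dependent entries are positive).
2 positive, 0 negative.
(2, 0) - Riemannian (positive definite)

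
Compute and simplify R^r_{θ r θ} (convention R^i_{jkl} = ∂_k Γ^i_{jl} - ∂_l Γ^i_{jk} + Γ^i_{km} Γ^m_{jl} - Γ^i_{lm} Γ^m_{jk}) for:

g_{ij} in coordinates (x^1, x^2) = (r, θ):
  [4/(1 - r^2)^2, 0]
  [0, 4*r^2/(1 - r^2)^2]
Non-zero Christoffel symbols (Γ^k_{ij} = Γ^k_{ji}):
Γ^r_{r r} = 2*r/(1 - r^2)
Γ^r_{θ θ} = (r^3 + r)/(r^2 - 1)
Γ^θ_{r θ} = (-r^2 - 1)/(r^3 - r)
R^r_{θ r θ} = ∂_r Γ^r_{θ θ} - ∂_θ Γ^r_{θ r} + Γ^r_{r m} Γ^m_{θ θ} - Γ^r_{θ m} Γ^m_{θ r}
  = ((r^4 - 4*r^2 - 1)/(r^2 - 1)^2) - (0) + (-2*r^2*(r^2 + 1)/(r^2 - 1)^2) - (-(r^2 + 1)^2/(r^2 - 1)^2) = -4*r^2/(r^2 - 1)^2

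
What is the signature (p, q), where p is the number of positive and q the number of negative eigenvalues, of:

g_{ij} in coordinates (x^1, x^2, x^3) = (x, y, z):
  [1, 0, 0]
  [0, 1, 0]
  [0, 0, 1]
The metric is diagonal, so its eigenvalues are the diagonal entries: 1, 1, 1 (at a generic point, where coordinate-dependent entries are positive).
3 positive, 0 negative.
(3, 0) - Riemannian (positive definite)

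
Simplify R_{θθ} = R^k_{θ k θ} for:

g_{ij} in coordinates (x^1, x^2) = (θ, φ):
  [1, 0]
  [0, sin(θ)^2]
Non-zero Christoffel symbols (Γ^k_{ij} = Γ^k_{ji}):
Γ^θ_{φ φ} = -sin(2*θ)/2
Γ^φ_{θ φ} = 1/tan(θ)
R^θ_{θ θ θ} = 0 (a repeated index in an antisymmetric pair)
R^φ_{θ φ θ} = ∂_φ Γ^φ_{θ θ} - ∂_θ Γ^φ_{θ φ} + Γ^φ_{φ m} Γ^m_{θ θ} - Γ^φ_{θ m} Γ^m_{θ φ}
  = (0) - (-1/sin(θ)^2) + (0) - (1/tan(θ)^2) = 1
R_{θθ} = R^θ_{θ θ θ} + R^φ_{θ φ θ} = (0) + (1) = 1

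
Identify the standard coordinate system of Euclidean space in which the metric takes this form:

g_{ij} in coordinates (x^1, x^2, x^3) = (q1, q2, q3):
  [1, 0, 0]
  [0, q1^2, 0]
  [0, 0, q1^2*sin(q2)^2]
The line element ds^2 = dq1^2 + q1^2 dq2^2 + q1^2 sin(q2)^2 dq3^2 is dr^2 + r^2 dθ^2 + r^2 sin(θ)^2 dφ^2 with q1 = r, q2 = θ, q3 = φ.
spherical coordinates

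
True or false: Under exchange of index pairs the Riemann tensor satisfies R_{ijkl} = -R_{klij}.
The pair-exchange symmetry has a plus sign: R_{ijkl} = +R_{klij}.
False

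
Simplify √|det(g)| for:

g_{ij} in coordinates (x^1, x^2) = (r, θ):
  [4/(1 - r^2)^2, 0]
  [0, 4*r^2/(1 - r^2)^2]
det(g) = 16*r^2/(1 - r^2)^4
√|det(g)| = 4*r/(r^2 - 1)^2
Volume element: dV = 4*r/(r^2 - 1)^2 dr dθ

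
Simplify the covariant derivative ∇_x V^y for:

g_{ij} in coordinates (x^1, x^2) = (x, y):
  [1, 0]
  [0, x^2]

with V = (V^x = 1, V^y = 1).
Non-zero Christoffel symbols:
Γ^x_{y y} = -x
Γ^y_{x y} = 1/x
∇_x V^y = ∂_x V^y + Γ^y_{x j} V^j
  = (0) + (0)(1) + (1/x)(1)
  = 1/x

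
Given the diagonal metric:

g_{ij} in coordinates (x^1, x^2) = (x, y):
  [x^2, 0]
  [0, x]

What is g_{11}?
With x^1 = x, x^2 = y, g_{11} = g_{xx} is the row-1, column-1 entry of the matrix.
g_{11} = x^2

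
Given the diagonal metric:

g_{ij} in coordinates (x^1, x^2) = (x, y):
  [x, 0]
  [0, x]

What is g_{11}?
With x^1 = x, x^2 = y, g_{11} = g_{xx} is the row-1, column-1 entry of the matrix.
g_{11} = x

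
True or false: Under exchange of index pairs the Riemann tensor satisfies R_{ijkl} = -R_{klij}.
The pair-exchange symmetry has a plus sign: R_{ijkl} = +R_{klij}.
False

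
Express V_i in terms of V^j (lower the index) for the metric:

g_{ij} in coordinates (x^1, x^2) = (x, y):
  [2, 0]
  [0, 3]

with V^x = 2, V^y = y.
V_i = g_{ij} V^j:
V_x = (2)(2) + (0)(y) = 4
V_y = (0)(2) + (3)(y) = 3*y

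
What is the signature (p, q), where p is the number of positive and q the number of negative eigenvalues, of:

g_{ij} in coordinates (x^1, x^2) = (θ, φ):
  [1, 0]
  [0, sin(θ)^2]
The metric is diagonal, so its eigenvalues are the diagonal entries: 1, sin(θ)^2 (at a generic point, where coordinate-dependent entries are positive).
2 positive, 0 negative.
(2, 0) - Riemannian (positive definite)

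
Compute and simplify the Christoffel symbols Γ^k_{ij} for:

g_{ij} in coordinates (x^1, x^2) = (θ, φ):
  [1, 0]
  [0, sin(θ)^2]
Using Γ^k_{ij} = (1/2) g^{km} (∂_i g_{mj} + ∂_j g_{mi} - ∂_m g_{ij}); the metric is diagonal, so only the m = k term contributes.
Non-zero symbols (using the symmetry Γ^k_{ij} = Γ^k_{ji}):
Γ^θ_{φ φ} = (1/2) g^{θθ} (∂_φ g_{θφ} + ∂_φ g_{θφ} - ∂_θ g_{φφ}) = (1/2)(1)((0) + (0) - (sin(2*θ))) = -sin(2*θ)/2
Γ^φ_{θ φ} = (1/2) g^{φφ} (∂_θ g_{φφ} + ∂_φ g_{φθ} - ∂_φ g_{θφ}) = (1/2)(1/sin(θ)^2)((sin(2*θ)) + (0) - (0)) = 1/tan(θ)
All other Christoffel symbols are zero.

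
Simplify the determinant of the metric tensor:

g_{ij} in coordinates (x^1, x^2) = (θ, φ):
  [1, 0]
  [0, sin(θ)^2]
For a 2×2 metric: det(g) = g_{11}·g_{22} - g_{12}·g_{21}
= (1)·(sin(θ)^2) - (0)·(0)
= sin(θ)^2 - 0
det(g) = sin(θ)^2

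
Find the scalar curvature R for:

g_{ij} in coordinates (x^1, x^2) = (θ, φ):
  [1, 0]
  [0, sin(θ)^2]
Non-zero Christoffel symbols (Γ^k_{ij} = Γ^k_{ji}):
Γ^θ_{φ φ} = -sin(2*θ)/2
Γ^φ_{θ φ} = 1/tan(θ)
Ricci tensor (R_{ij} = R^k_{ikj}): R_{θθ} = 1, R_{θφ} = 0, R_{φφ} = sin(θ)^2
Inverse metric: g^{θθ} = 1, g^{φφ} = 1/sin(θ)^2
R = g^{ij} R_{ij} = (1)(1) + (1/sin(θ)^2)(sin(θ)^2) = 2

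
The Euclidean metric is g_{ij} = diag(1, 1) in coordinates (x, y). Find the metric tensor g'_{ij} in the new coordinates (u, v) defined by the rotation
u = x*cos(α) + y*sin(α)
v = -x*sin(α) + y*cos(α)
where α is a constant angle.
Invert the transformation: x = u*cos(α) - v*sin(α), y = u*sin(α) + v*cos(α)
g'_{ij} = (∂x^k/∂x'^i)(∂x^l/∂x'^j) g_{kl}; with g_{kl} = δ_{kl} this is Σ_k (∂x^k/∂x'^i)(∂x^k/∂x'^j).
Jacobian: ∂x/∂u = cos(α), ∂x/∂v = -sin(α), ∂y/∂u = sin(α), ∂y/∂v = cos(α)
g'_{uu} = (cos(α))(cos(α)) + (sin(α))(sin(α)) = 1
g'_{uv} = (cos(α))(-sin(α)) + (sin(α))(cos(α)) = 0
g'_{vv} = (-sin(α))(-sin(α)) + (cos(α))(cos(α)) = 1
g'_{ij} = diag(1, 1)
The Euclidean metric is invariant under rotations.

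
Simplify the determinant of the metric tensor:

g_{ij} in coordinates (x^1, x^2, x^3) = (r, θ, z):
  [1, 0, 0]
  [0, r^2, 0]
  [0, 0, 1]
Diagonal metric: det(g) = g_{11}·g_{22}·g_{33}
= (1)·(r^2)·(1)
det(g) = r^2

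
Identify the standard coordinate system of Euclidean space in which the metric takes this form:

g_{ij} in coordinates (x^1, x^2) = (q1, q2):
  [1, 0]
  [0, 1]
All components are constant and the metric is the identity, i.e. orthonormal rectilinear coordinates.
Cartesian (2D) coordinates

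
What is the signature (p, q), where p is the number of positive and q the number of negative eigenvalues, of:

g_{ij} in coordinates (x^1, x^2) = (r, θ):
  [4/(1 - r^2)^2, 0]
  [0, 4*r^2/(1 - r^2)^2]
The metric is diagonal, so its eigenvalues are the diagonal entries: 4/(1 - r^2)^2, 4*r^2/(1 - r^2)^2 (at a generic point, where coordinate-dependent entries are positive).
2 positive, 0 negative.
(2, 0) - Riemannian (positive definite)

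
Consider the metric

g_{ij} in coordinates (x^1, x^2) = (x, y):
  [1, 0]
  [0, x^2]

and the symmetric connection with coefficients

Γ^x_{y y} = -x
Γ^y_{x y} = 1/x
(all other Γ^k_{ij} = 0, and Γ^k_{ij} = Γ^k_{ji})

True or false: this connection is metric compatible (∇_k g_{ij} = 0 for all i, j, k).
Using ∇_k g_{ij} = ∂_k g_{ij} - Γ^m_{ki} g_{mj} - Γ^m_{kj} g_{im}:
e.g. ∇_x g_{yy} = (2*x) - (x) - (x) = 0
Every component ∇_k g_{ij} vanishes: the connection is metric compatible.
True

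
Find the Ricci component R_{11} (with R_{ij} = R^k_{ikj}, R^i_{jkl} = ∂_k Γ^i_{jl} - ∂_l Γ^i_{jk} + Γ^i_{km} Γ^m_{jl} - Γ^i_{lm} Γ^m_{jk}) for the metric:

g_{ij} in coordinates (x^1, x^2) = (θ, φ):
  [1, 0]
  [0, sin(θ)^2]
Non-zero Christoffel symbols (Γ^k_{ij} = Γ^k_{ji}):
Γ^θ_{φ φ} = -sin(2*θ)/2
Γ^φ_{θ φ} = 1/tan(θ)
R^θ_{θ θ θ} = 0 (a repeated index in an antisymmetric pair)
R^φ_{θ φ θ} = ∂_φ Γ^φ_{θ θ} - ∂_θ Γ^φ_{θ φ} + Γ^φ_{φ m} Γ^m_{θ θ} - Γ^φ_{θ m} Γ^m_{θ φ}
  = (0) - (-1/sin(θ)^2) + (0) - (1/tan(θ)^2) = 1
R_{θθ} = R^θ_{θ θ θ} + R^φ_{θ φ θ} = (0) + (1) = 1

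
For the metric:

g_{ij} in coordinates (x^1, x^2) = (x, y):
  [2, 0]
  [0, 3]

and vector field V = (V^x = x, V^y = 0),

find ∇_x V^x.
All Christoffel symbols are zero.
∇_x V^x = ∂_x V^x + Γ^x_{x j} V^j
  = (1) + (0)(x) + (0)(0)
  = 1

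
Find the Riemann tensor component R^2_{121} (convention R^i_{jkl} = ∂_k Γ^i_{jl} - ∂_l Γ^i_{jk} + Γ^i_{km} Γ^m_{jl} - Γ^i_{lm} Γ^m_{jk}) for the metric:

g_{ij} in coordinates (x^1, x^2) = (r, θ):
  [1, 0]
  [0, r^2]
Non-zero Christoffel symbols (Γ^k_{ij} = Γ^k_{ji}):
Γ^r_{θ θ} = -r
Γ^θ_{r θ} = 1/r
R^θ_{r θ r} = ∂_θ Γ^θ_{r r} - ∂_r Γ^θ_{r θ} + Γ^θ_{θ m} Γ^m_{r r} - Γ^θ_{r m} Γ^m_{r θ}
  = (0) - (-1/r^2) + (0) - (1/r^2) = 0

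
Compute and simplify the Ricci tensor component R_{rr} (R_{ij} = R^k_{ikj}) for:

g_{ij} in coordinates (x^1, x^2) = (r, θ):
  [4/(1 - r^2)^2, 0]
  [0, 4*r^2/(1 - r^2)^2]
Non-zero Christoffel symbols (Γ^k_{ij} = Γ^k_{ji}):
Γ^r_{r r} = 2*r/(1 - r^2)
Γ^r_{θ θ} = (r^3 + r)/(r^2 - 1)
Γ^θ_{r θ} = (-r^2 - 1)/(r^3 - r)
R^r_{r r r} = 0 (a repeated index in an antisymmetric pair)
R^θ_{r θ r} = ∂_θ Γ^θ_{r r} - ∂_r Γ^θ_{r θ} + Γ^θ_{θ m} Γ^m_{r r} - Γ^θ_{r m} Γ^m_{r θ}
  = (0) - ((r^4 + 4*r^2 - 1)/(r^3 - r)^2) + (2*(r^2 + 1)/(r^2 - 1)^2) - ((r^2 + 1)^2/(r^3 - r)^2) = -4/(r^2 - 1)^2
R_{rr} = R^r_{r r r} + R^θ_{r θ r} = (0) + (-4/(r^2 - 1)^2) = -4/(r^2 - 1)^2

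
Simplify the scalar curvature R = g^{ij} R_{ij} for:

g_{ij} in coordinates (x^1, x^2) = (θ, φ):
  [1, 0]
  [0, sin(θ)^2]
Non-zero Christoffel symbols (Γ^k_{ij} = Γ^k_{ji}):
Γ^θ_{φ φ} = -sin(2*θ)/2
Γ^φ_{θ φ} = 1/tan(θ)
Ricci tensor (R_{ij} = R^k_{ikj}): R_{θθ} = 1, R_{θφ} = 0, R_{φφ} = sin(θ)^2
Inverse metric: g^{θθ} = 1, g^{φφ} = 1/sin(θ)^2
R = g^{ij} R_{ij} = (1)(1) + (1/sin(θ)^2)(sin(θ)^2) = 2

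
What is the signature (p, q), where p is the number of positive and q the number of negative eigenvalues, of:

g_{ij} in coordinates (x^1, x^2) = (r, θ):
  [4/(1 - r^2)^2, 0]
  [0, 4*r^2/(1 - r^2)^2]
The metric is diagonal, so its eigenvalues are the diagonal entries: 4/(1 - r^2)^2, 4*r^2/(1 - r^2)^2 (at a generic point, where coordinate-dependent entries are positive).
2 positive, 0 negative.
(2, 0) - Riemannian (positive definite)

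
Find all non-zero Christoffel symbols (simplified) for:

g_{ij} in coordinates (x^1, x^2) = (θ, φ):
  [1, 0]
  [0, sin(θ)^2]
Using Γ^k_{ij} = (1/2) g^{km} (∂_i g_{mj} + ∂_j g_{mi} - ∂_m g_{ij}); the metric is diagonal, so only the m = k term contributes.
Non-zero symbols (using the symmetry Γ^k_{ij} = Γ^k_{ji}):
Γ^θ_{φ φ} = (1/2) g^{θθ} (∂_φ g_{θφ} + ∂_φ g_{θφ} - ∂_θ g_{φφ}) = (1/2)(1)((0) + (0) - (sin(2*θ))) = -sin(2*θ)/2
Γ^φ_{θ φ} = (1/2) g^{φφ} (∂_θ g_{φφ} + ∂_φ g_{φθ} - ∂_φ g_{θφ}) = (1/2)(1/sin(θ)^2)((sin(2*θ)) + (0) - (0)) = 1/tan(θ)
All other Christoffel symbols are zero.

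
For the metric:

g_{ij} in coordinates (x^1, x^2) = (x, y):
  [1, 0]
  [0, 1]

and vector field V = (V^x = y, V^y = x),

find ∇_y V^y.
All Christoffel symbols are zero.
∇_y V^y = ∂_y V^y + Γ^y_{y j} V^j
  = (0) + (0)(y) + (0)(x)
  = 0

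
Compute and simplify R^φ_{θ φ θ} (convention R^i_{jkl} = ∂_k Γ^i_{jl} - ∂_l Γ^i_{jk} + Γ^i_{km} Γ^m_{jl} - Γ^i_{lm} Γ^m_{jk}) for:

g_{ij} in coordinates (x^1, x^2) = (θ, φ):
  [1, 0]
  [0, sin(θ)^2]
Non-zero Christoffel symbols (Γ^k_{ij} = Γ^k_{ji}):
Γ^θ_{φ φ} = -sin(2*θ)/2
Γ^φ_{θ φ} = 1/tan(θ)
R^φ_{θ φ θ} = ∂_φ Γ^φ_{θ θ} - ∂_θ Γ^φ_{θ φ} + Γ^φ_{φ m} Γ^m_{θ θ} - Γ^φ_{θ m} Γ^m_{θ φ}
  = (0) - (-1/sin(θ)^2) + (0) - (1/tan(θ)^2) = 1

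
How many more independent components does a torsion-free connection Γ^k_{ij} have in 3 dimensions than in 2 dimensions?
Independent components in n dimensions: n × n(n+1)/2 = n^2(n+1)/2.
3D: 3 × 6 = 18
2D: 2 × 3 = 6
Difference = 18 - 6 = 12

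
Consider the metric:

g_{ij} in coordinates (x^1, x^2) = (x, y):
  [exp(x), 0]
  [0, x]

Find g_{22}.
With x^1 = x, x^2 = y, g_{22} = g_{yy} is the row-2, column-2 entry of the matrix.
g_{22} = x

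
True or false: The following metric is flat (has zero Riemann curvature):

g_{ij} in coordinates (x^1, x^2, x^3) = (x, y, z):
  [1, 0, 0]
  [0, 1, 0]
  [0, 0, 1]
All metric components are constant, so every Christoffel symbol vanishes and R^i_{jkl} = 0.
True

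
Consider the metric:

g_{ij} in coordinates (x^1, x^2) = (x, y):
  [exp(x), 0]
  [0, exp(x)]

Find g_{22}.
With x^1 = x, x^2 = y, g_{22} = g_{yy} is the row-2, column-2 entry of the matrix.
g_{22} = exp(x)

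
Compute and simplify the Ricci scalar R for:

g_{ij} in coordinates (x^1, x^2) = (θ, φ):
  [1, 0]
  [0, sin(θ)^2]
Non-zero Christoffel symbols (Γ^k_{ij} = Γ^k_{ji}):
Γ^θ_{φ φ} = -sin(2*θ)/2
Γ^φ_{θ φ} = 1/tan(θ)
Ricci tensor (R_{ij} = R^k_{ikj}): R_{θθ} = 1, R_{θφ} = 0, R_{φφ} = sin(θ)^2
Inverse metric: g^{θθ} = 1, g^{φφ} = 1/sin(θ)^2
R = g^{ij} R_{ij} = (1)(1) + (1/sin(θ)^2)(sin(θ)^2) = 2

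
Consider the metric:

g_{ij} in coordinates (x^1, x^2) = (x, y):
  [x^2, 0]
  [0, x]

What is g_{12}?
With x^1 = x, x^2 = y, g_{12} = g_{xy} is the row-1, column-2 entry of the matrix.
g_{12} = 0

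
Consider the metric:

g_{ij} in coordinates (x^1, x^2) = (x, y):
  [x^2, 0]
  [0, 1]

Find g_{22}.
With x^1 = x, x^2 = y, g_{22} = g_{yy} is the row-2, column-2 entry of the matrix.
g_{22} = 1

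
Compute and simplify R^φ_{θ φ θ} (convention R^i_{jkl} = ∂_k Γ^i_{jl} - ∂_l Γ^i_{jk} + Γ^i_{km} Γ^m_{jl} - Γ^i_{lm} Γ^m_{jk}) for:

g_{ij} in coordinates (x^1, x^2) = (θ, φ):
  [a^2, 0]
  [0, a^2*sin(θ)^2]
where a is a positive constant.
Non-zero Christoffel symbols (Γ^k_{ij} = Γ^k_{ji}):
Γ^θ_{φ φ} = -sin(2*θ)/2
Γ^φ_{θ φ} = 1/tan(θ)
R^φ_{θ φ θ} = ∂_φ Γ^φ_{θ θ} - ∂_θ Γ^φ_{θ φ} + Γ^φ_{φ m} Γ^m_{θ θ} - Γ^φ_{θ m} Γ^m_{θ φ}
  = (0) - (-1/sin(θ)^2) + (0) - (1/tan(θ)^2) = 1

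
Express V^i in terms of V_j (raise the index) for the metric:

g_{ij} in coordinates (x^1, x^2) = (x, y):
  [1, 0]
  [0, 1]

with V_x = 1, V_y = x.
Inverse metric (diagonal): g^{xx} = 1, g^{yy} = 1
V^i = g^{ij} V_j:
V^x = (1)(1) + (0)(x) = 1
V^y = (0)(1) + (1)(x) = x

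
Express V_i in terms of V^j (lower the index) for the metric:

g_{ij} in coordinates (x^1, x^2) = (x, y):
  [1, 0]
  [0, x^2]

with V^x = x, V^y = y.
V_i = g_{ij} V^j:
V_x = (1)(x) + (0)(y) = x
V_y = (0)(x) + (x^2)(y) = x^2*y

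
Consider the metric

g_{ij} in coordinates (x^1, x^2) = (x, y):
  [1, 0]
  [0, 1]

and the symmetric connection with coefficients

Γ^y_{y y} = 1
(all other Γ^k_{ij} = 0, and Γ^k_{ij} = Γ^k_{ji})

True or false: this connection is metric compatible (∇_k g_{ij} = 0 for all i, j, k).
Using ∇_k g_{ij} = ∂_k g_{ij} - Γ^m_{ki} g_{mj} - Γ^m_{kj} g_{im}:
∇_y g_{yy} = (0) - (1) - (1) = -2 ≠ 0
So the connection is not metric compatible (it is not the Levi-Civita connection).
False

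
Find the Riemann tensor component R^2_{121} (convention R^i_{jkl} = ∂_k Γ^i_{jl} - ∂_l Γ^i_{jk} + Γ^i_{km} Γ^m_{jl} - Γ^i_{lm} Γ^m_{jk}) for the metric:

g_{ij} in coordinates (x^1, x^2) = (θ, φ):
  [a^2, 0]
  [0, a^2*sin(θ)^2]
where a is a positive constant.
Non-zero Christoffel symbols (Γ^k_{ij} = Γ^k_{ji}):
Γ^θ_{φ φ} = -sin(2*θ)/2
Γ^φ_{θ φ} = 1/tan(θ)
R^φ_{θ φ θ} = ∂_φ Γ^φ_{θ θ} - ∂_θ Γ^φ_{θ φ} + Γ^φ_{φ m} Γ^m_{θ θ} - Γ^φ_{θ m} Γ^m_{θ φ}
  = (0) - (-1/sin(θ)^2) + (0) - (1/tan(θ)^2) = 1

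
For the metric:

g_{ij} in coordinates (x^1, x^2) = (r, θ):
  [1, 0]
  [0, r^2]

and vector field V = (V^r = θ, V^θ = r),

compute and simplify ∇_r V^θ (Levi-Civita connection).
Non-zero Christoffel symbols:
Γ^r_{θ θ} = -r
Γ^θ_{r θ} = 1/r
∇_r V^θ = ∂_r V^θ + Γ^θ_{r j} V^j
  = (1) + (0)(θ) + (1/r)(r)
  = 2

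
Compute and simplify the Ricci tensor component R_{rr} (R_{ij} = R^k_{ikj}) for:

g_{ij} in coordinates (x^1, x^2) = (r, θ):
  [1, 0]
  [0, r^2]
Non-zero Christoffel symbols (Γ^k_{ij} = Γ^k_{ji}):
Γ^r_{θ θ} = -r
Γ^θ_{r θ} = 1/r
R^r_{r r r} = 0 (a repeated index in an antisymmetric pair)
R^θ_{r θ r} = ∂_θ Γ^θ_{r r} - ∂_r Γ^θ_{r θ} + Γ^θ_{θ m} Γ^m_{r r} - Γ^θ_{r m} Γ^m_{r θ}
  = (0) - (-1/r^2) + (0) - (1/r^2) = 0
R_{rr} = R^r_{r r r} + R^θ_{r θ r} = (0) + (0) = 0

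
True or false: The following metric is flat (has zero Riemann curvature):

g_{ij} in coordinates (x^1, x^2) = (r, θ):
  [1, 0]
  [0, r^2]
Non-zero Christoffel symbols:
Γ^r_{θ θ} = -r
Γ^θ_{r θ} = 1/r
Ricci tensor: R_{rr} = 0, R_{rθ} = 0, R_{θθ} = 0
All R_{ij} vanish; in 2 dimensions the Riemann tensor is fully determined by the Ricci tensor, so R^i_{jkl} = 0: the metric is flat (curvilinear coordinates on flat space).
True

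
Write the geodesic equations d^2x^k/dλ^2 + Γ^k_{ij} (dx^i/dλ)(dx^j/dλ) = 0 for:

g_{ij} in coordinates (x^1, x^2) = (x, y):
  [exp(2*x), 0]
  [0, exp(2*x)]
Geodesic equation: d^2x^k/dλ^2 + Γ^k_{ij} (dx^i/dλ)(dx^j/dλ) = 0.
Non-zero Christoffel symbols:
Γ^x_{x x} = 1
Γ^x_{y y} = -1
Γ^y_{x y} = 1
Substituting (the symmetric pair Γ^k_{ij}, Γ^k_{ji} combines into a factor 2):
d^2x/dλ^2 + (dx/dλ)^2 - (dy/dλ)^2 = 0
d^2y/dλ^2 + 2 (dx/dλ)(dy/dλ) = 0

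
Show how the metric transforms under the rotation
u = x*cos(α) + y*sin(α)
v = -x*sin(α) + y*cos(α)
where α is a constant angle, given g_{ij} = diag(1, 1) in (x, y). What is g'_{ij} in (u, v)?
Invert the transformation: x = u*cos(α) - v*sin(α), y = u*sin(α) + v*cos(α)
g'_{ij} = (∂x^k/∂x'^i)(∂x^l/∂x'^j) g_{kl}; with g_{kl} = δ_{kl} this is Σ_k (∂x^k/∂x'^i)(∂x^k/∂x'^j).
Jacobian: ∂x/∂u = cos(α), ∂x/∂v = -sin(α), ∂y/∂u = sin(α), ∂y/∂v = cos(α)
g'_{uu} = (cos(α))(cos(α)) + (sin(α))(sin(α)) = 1
g'_{uv} = (cos(α))(-sin(α)) + (sin(α))(cos(α)) = 0
g'_{vv} = (-sin(α))(-sin(α)) + (cos(α))(cos(α)) = 1
g'_{ij} = diag(1, 1)
The Euclidean metric is invariant under rotations.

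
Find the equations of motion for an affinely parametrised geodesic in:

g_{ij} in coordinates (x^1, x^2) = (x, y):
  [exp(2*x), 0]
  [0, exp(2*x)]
Geodesic equation: d^2x^k/dλ^2 + Γ^k_{ij} (dx^i/dλ)(dx^j/dλ) = 0.
Non-zero Christoffel symbols:
Γ^x_{x x} = 1
Γ^x_{y y} = -1
Γ^y_{x y} = 1
Substituting (the symmetric pair Γ^k_{ij}, Γ^k_{ji} combines into a factor 2):
d^2x/dλ^2 + (dx/dλ)^2 - (dy/dλ)^2 = 0
d^2y/dλ^2 + 2 (dx/dλ)(dy/dλ) = 0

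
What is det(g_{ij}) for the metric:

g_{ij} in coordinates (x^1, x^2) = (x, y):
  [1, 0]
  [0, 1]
For a 2×2 metric: det(g) = g_{11}·g_{22} - g_{12}·g_{21}
= (1)·(1) - (0)·(0)
= 1 - 0
det(g) = 1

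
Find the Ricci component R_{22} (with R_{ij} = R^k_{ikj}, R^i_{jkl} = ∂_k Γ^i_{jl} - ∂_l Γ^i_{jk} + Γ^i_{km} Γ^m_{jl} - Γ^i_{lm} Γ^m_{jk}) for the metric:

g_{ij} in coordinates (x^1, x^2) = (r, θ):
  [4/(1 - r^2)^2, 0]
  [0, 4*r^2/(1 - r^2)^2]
Non-zero Christoffel symbols (Γ^k_{ij} = Γ^k_{ji}):
Γ^r_{r r} = 2*r/(1 - r^2)
Γ^r_{θ θ} = (r^3 + r)/(r^2 - 1)
Γ^θ_{r θ} = (-r^2 - 1)/(r^3 - r)
R^r_{θ r θ} = ∂_r Γ^r_{θ θ} - ∂_θ Γ^r_{θ r} + Γ^r_{r m} Γ^m_{θ θ} - Γ^r_{θ m} Γ^m_{θ r}
  = ((r^4 - 4*r^2 - 1)/(r^2 - 1)^2) - (0) + (-2*r^2*(r^2 + 1)/(r^2 - 1)^2) - (-(r^2 + 1)^2/(r^2 - 1)^2) = -4*r^2/(r^2 - 1)^2
R^θ_{θ θ θ} = 0 (a repeated index in an antisymmetric pair)
R_{θθ} = R^r_{θ r θ} + R^θ_{θ θ θ} = (-4*r^2/(r^2 - 1)^2) + (0) = -4*r^2/(r^2 - 1)^2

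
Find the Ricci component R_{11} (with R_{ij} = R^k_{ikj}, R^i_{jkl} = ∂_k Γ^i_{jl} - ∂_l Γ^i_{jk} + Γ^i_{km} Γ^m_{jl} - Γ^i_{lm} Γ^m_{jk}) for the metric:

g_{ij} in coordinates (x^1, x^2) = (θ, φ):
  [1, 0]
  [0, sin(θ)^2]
Non-zero Christoffel symbols (Γ^k_{ij} = Γ^k_{ji}):
Γ^θ_{φ φ} = -sin(2*θ)/2
Γ^φ_{θ φ} = 1/tan(θ)
R^θ_{θ θ θ} = 0 (a repeated index in an antisymmetric pair)
R^φ_{θ φ θ} = ∂_φ Γ^φ_{θ θ} - ∂_θ Γ^φ_{θ φ} + Γ^φ_{φ m} Γ^m_{θ θ} - Γ^φ_{θ m} Γ^m_{θ φ}
  = (0) - (-1/sin(θ)^2) + (0) - (1/tan(θ)^2) = 1
R_{θθ} = R^θ_{θ θ θ} + R^φ_{θ φ θ} = (0) + (1) = 1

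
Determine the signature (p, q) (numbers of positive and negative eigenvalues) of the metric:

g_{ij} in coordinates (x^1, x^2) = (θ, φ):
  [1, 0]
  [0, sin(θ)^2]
The metric is diagonal, so its eigenvalues are the diagonal entries: 1, sin(θ)^2 (at a generic point, where coordinate-dependent entries are positive).
2 positive, 0 negative.
(2, 0) - Riemannian (positive definite)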